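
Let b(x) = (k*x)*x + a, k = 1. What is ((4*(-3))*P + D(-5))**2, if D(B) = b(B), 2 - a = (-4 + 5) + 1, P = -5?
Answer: 7225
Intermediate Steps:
a = 0 (a = 2 - ((-4 + 5) + 1) = 2 - (1 + 1) = 2 - 1*2 = 2 - 2 = 0)
b(x) = x**2 (b(x) = (1*x)*x + 0 = x*x + 0 = x**2 + 0 = x**2)
D(B) = B**2
((4*(-3))*P + D(-5))**2 = ((4*(-3))*(-5) + (-5)**2)**2 = (-12*(-5) + 25)**2 = (60 + 25)**2 = 85**2 = 7225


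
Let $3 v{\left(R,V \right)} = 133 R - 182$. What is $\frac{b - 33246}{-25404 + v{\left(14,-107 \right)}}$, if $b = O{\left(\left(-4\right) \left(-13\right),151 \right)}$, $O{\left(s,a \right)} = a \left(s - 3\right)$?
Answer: $\frac{25847}{24844} \approx 1.0404$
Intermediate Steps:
$v{\left(R,V \right)} = - \frac{182}{3} + \frac{133 R}{3}$ ($v{\left(R,V \right)} = \frac{133 R - 182}{3} = \frac{-182 + 133 R}{3} = - \frac{182}{3} + \frac{133 R}{3}$)
$O{\left(s,a \right)} = a \left(-3 + s\right)$
$b = 7399$ ($b = 151 \left(-3 - -52\right) = 151 \left(-3 + 52\right) = 151 \cdot 49 = 7399$)
$\frac{b - 33246}{-25404 + v{\left(14,-107 \right)}} = \frac{7399 - 33246}{-25404 + \left(- \frac{182}{3} + \frac{133}{3} \cdot 14\right)} = - \frac{25847}{-25404 + \left(- \frac{182}{3} + \frac{1862}{3}\right)} = - \frac{25847}{-25404 + 560} = - \frac{25847}{-24844} = \left(-25847\right) \left(- \frac{1}{24844}\right) = \frac{25847}{24844}$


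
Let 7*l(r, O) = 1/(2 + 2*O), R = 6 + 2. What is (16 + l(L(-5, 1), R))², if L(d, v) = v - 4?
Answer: 4068289/15876 ≈ 256.25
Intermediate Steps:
R = 8
L(d, v) = -4 + v
l(r, O) = 1/(7*(2 + 2*O))
(16 + l(L(-5, 1), R))² = (16 + 1/(14*(1 + 8)))² = (16 + (1/14)/9)² = (16 + (1/14)*(⅑))² = (16 + 1/126)² = (2017/126)² = 4068289/15876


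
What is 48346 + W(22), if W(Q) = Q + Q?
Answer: 48390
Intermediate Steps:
W(Q) = 2*Q
48346 + W(22) = 48346 + 2*22 = 48346 + 44 = 48390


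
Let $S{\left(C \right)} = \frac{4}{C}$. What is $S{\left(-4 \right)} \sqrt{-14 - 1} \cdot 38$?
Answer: $- 38 i \sqrt{15} \approx - 147.17 i$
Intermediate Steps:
$S{\left(-4 \right)} \sqrt{-14 - 1} \cdot 38 = \frac{4}{-4} \sqrt{-14 - 1} \cdot 38 = 4 \left(- \frac{1}{4}\right) \sqrt{-15} \cdot 38 = - i \sqrt{15} \cdot 38 = - 38 i \sqrt{15}$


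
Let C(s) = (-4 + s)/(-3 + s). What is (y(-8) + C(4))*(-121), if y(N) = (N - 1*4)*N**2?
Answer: 92928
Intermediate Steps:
y(N) = N**2*(-4 + N) (y(N) = (N - 4)*N**2 = (-4 + N)*N**2 = N**2*(-4 + N))
C(s) = (-4 + s)/(-3 + s)
(y(-8) + C(4))*(-121) = ((-8)**2*(-4 - 8) + (-4 + 4)/(-3 + 4))*(-121) = (64*(-12) + 0/1)*(-121) = (-768 + 1*0)*(-121) = (-768 + 0)*(-121) = -768*(-121) = 92928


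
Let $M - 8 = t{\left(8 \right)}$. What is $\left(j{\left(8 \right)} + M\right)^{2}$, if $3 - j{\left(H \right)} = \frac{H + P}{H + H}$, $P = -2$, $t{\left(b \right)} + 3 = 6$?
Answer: $\frac{11881}{64} \approx 185.64$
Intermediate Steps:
$t{\left(b \right)} = 3$ ($t{\left(b \right)} = -3 + 6 = 3$)
$M = 11$ ($M = 8 + 3 = 11$)
$j{\left(H \right)} = 3 - \frac{-2 + H}{2 H}$ ($j{\left(H \right)} = 3 - \frac{H - 2}{H + H} = 3 - \frac{-2 + H}{2 H}$)
$\left(j{\left(8 \right)} + M\right)^{2} = \left(\left(\frac{5}{2} + \frac{1}{8}\right) + 11\right)^{2} = \left(\frac{21}{8} + 11\right)^{2} = \left(\frac{109}{8}\right)^{2} = \frac{11881}{64}$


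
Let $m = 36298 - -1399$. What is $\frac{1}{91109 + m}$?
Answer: $\frac{1}{128806} \approx 7.7636 \cdot 10^{-6}$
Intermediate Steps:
$m = 37697$ ($m = 36298 + 1399 = 37697$)
$\frac{1}{91109 + m} = \frac{1}{91109 + 37697} = \frac{1}{128806}$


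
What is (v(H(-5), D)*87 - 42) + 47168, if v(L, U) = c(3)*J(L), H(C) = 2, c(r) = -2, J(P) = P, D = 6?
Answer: 46778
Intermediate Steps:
v(L, U) = -2*L
(v(H(-5), D)*87 - 42) + 47168 = (-2*2*87 - 42) + 47168 = (-4*87 - 42) + 47168 = (-348 - 42) + 47168 = -390 + 47168 = 46778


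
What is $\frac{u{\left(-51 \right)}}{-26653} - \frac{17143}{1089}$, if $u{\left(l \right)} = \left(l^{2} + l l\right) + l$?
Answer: $- \frac{42047438}{2638647} \approx -15.935$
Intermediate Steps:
$u{\left(l \right)} = l + 2 l^{2}$ ($u{\left(l \right)} = \left(l^{2} + l^{2}\right) + l = 2 l^{2} + l = l + 2 l^{2}$)
$\frac{u{\left(-51 \right)}}{-26653} - \frac{17143}{1089} = \frac{\left(-51\right) \left(1 + 2 \left(-51\right)\right)}{-26653} - \frac{17143}{1089} = - 51 \left(1 - 102\right) \left(- \frac{1}{26653}\right) - \frac{17143}{1089} = \left(-51\right) \left(-101\right) \left(- \frac{1}{26653}\right) - \frac{17143}{1089} = 5151 \left(- \frac{1}{26653}\right) - \frac{17143}{1089} = - \frac{5151}{26653} - \frac{17143}{1089} = - \frac{42047438}{2638647}$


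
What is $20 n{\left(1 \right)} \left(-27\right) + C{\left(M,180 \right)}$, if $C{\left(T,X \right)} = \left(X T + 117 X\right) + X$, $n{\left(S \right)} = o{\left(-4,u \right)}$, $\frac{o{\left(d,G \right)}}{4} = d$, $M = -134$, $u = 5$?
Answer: $5760$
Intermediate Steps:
$o{\left(d,G \right)} = 4 d$
$n{\left(S \right)} = -16$ ($n{\left(S \right)} = 4 \left(-4\right) = -16$)
$C{\left(T,X \right)} = 118 X + T X$ ($C{\left(T,X \right)} = \left(T X + 117 X\right) + X = \left(117 X + T X\right) + X = 118 X + T X$)
$20 n{\left(1 \right)} \left(-27\right) + C{\left(M,180 \right)} = 20 \left(-16\right) \left(-27\right) + 180 \left(118 - 134\right) = \left(-320\right) \left(-27\right) + 180 \left(-16\right) = 8640 - 2880 = 5760$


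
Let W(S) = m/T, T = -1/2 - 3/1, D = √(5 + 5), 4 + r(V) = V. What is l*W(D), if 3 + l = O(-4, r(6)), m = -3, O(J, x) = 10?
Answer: 6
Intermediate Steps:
r(V) = -4 + V
D = √10 ≈ 3.1623
T = -7/2 (T = -1*½ - 3*1 = -½ - 3 = -7/2 ≈ -3.5000)
l = 7 (l = -3 + 10 = 7)
W(S) = 6/7 (W(S) = -3/(-7/2) = -3*(-2/7) = 6/7)
l*W(D) = 7*(6/7) = 6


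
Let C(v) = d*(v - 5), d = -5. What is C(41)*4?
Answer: -720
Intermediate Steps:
C(v) = 25 - 5*v (C(v) = -5*(v - 5) = -5*(-5 + v) = 25 - 5*v)
C(41)*4 = (25 - 5*41)*4 = (25 - 205)*4 = -180*4 = -720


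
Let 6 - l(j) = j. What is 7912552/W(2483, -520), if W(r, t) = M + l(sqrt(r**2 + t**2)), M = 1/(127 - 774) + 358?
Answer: -150707439420001/329821723694 - 5382431405273*sqrt(38081)/329821723694 ≈ -3641.5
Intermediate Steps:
l(j) = 6 - j
M = 231625/647 (M = 1/(-647) + 358 = -1/647 + 358 = 231625/647 ≈ 358.00)
W(r, t) = 235507/647 - sqrt(r**2 + t**2) (W(r, t) = 231625/647 + (6 - sqrt(r**2 + t**2)) = 235507/647 - sqrt(r**2 + t**2))
7912552/W(2483, -520) = 7912552/(235507/647 - sqrt(2483**2 + (-520)**2)) = 7912552/(235507/647 - sqrt(6165289 + 270400)) = 7912552/(235507/647 - sqrt(6435689)) = 7912552/(235507/647 - 13*sqrt(38081))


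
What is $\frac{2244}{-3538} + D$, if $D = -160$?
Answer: $- \frac{284162}{1769} \approx -160.63$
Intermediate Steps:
$\frac{2244}{-3538} + D = \frac{2244}{-3538} - 160 = 2244 \left(- \frac{1}{3538}\right) - 160 = - \frac{1122}{1769} - 160 = - \frac{284162}{1769}$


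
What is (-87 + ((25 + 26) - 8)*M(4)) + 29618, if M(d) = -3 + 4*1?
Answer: 29574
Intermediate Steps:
M(d) = 1 (M(d) = -3 + 4 = 1)
(-87 + ((25 + 26) - 8)*M(4)) + 29618 = (-87 + ((25 + 26) - 8)*1) + 29618 = (-87 + (51 - 8)*1) + 29618 = (-87 + 43*1) + 29618 = (-87 + 43) + 29618 = -44 + 29618 = 29574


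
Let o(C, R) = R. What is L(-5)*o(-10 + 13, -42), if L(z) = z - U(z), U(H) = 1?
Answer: 252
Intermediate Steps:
L(z) = -1 + z (L(z) = z - 1*1 = z - 1 = -1 + z)
L(-5)*o(-10 + 13, -42) = (-1 - 5)*(-42) = -6*(-42) = 252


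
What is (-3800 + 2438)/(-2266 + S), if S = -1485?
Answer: 1362/3751 ≈ 0.36310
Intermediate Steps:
(-3800 + 2438)/(-2266 + S) = (-3800 + 2438)/(-2266 - 1485) = -1362/(-3751) = -1362*(-1/3751) = 1362/3751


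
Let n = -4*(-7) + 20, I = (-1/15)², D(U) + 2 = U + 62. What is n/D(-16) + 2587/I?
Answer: 6402837/11 ≈ 5.8208e+5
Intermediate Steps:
D(U) = 60 + U (D(U) = -2 + (U + 62) = -2 + (62 + U) = 60 + U)
I = 1/225 (I = (-1*1/15)² = (-1/15)² = 1/225 ≈ 0.0044444)
n = 48 (n = 28 + 20 = 48)
n/D(-16) + 2587/I = 48/(60 - 16) + 2587/(1/225) = 48/44 + 2587*225 = 48*(1/44) + 582075 = 12/11 + 582075 = 6402837/11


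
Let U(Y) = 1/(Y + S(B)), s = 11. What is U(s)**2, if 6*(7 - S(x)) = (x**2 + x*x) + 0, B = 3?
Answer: 1/225 ≈ 0.0044444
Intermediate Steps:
S(x) = 7 - x**2/3 (S(x) = 7 - ((x**2 + x*x) + 0)/6 = 7 - ((x**2 + x**2) + 0)/6 = 7 - (2*x**2 + 0)/6 = 7 - x**2/3)
U(Y) = 1/(4 + Y) (U(Y) = 1/(Y + (7 - 1/3*3**2)) = 1/(Y + (7 - 1/3*9)) = 1/(Y + (7 - 3)) = 1/(Y + 4) = 1/(4 + Y))
U(s)**2 = (1/(4 + 11))**2 = (1/15)**2 = 1/225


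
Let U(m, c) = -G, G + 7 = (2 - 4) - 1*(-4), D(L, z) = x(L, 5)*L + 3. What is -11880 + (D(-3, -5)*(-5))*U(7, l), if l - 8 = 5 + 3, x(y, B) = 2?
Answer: -11805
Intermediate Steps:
D(L, z) = 3 + 2*L (D(L, z) = 2*L + 3 = 3 + 2*L)
G = -5 (G = -7 + ((2 - 4) - 1*(-4)) = -7 + (-2 + 4) = -7 + 2 = -5)
l = 16 (l = 8 + (5 + 3) = 8 + 8 = 16)
U(m, c) = 5 (U(m, c) = -1*(-5) = 5)
-11880 + (D(-3, -5)*(-5))*U(7, l) = -11880 + ((3 + 2*(-3))*(-5))*5 = -11880 + ((3 - 6)*(-5))*5 = -11880 - 3*(-5)*5 = -11880 + 15*5 = -11880 + 75 = -11805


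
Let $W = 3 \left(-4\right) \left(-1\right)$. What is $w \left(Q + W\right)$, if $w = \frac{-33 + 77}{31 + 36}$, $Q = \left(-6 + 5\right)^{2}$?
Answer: $\frac{572}{67} \approx 8.5373$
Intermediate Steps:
$W = 12$ ($W = \left(-12\right) \left(-1\right) = 12$)
$Q = 1$ ($Q = \left(-1\right)^{2} = 1$)
$w = \frac{44}{67} \approx 0.65672$
$w \left(Q + W\right) = \frac{44 \left(1 + 12\right)}{67} = \frac{44}{67} \cdot 13 = \frac{572}{67}$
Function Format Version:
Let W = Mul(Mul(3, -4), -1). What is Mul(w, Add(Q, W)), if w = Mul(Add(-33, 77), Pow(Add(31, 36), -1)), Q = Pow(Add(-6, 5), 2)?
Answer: Rational(572, 67) ≈ 8.5373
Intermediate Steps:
W = 12 (W = Mul(-12, -1) = 12)
Q = 1 (Q = Pow(-1, 2) = 1)
w = Rational(44, 67) (w = Mul(44, Pow(67, -1)) = Mul(44, Rational(1, 67)) = Rational(44, 67) ≈ 0.65672)
Mul(w, Add(Q, W)) = Mul(Rational(44, 67), Add(1, 12)) = Mul(Rational(44, 67), 13) = Rational(572, 67)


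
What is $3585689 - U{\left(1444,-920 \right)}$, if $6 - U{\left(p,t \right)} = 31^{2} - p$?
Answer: $3585200$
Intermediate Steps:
$U{\left(p,t \right)} = -955 + p$ ($U{\left(p,t \right)} = 6 - \left(31^{2} - p\right) = 6 - \left(961 - p\right) = 6 + \left(-961 + p\right) = -955 + p$)
$3585689 - U{\left(1444,-920 \right)} = 3585689 - \left(-955 + 1444\right) = 3585689 - 489 = 3585200$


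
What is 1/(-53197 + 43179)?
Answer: -1/10018 ≈ -9.9820e-5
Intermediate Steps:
1/(-53197 + 43179) = 1/(-10018) = -1/10018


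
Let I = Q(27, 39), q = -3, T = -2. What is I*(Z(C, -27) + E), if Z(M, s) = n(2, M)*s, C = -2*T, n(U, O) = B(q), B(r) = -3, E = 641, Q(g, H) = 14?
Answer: 10108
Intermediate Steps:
n(U, O) = -3
C = 4 (C = -2*(-2) = 4)
I = 14
Z(M, s) = -3*s
I*(Z(C, -27) + E) = 14*(-3*(-27) + 641) = 14*(81 + 641) = 14*722 = 10108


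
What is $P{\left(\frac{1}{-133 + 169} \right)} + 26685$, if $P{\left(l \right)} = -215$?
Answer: $26470$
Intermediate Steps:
$P{\left(\frac{1}{-133 + 169} \right)} + 26685 = -215 + 26685 = 26470$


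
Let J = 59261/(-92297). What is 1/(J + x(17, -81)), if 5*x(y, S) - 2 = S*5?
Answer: -461485/37491996 ≈ -0.012309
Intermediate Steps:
x(y, S) = ⅖ + S (x(y, S) = ⅖ + (S*5)/5 = ⅖ + (5*S)/5 = ⅖ + S)
J = -59261/92297 (J = 59261*(-1/92297) = -59261/92297 ≈ -0.64207)
1/(J + x(17, -81)) = 1/(-59261/92297 + (⅖ - 81)) = 1/(-59261/92297 - 403/5) = 1/(-37491996/461485) = -461485/37491996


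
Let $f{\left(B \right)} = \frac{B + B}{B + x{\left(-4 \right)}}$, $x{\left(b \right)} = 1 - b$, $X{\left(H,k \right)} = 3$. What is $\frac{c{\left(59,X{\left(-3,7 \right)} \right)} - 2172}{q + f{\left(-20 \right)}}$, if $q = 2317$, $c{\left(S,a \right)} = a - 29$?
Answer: $- \frac{6594}{6959} \approx -0.94755$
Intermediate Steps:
$c{\left(S,a \right)} = -29 + a$ ($c{\left(S,a \right)} = a - 29 = -29 + a$)
$f{\left(B \right)} = \frac{2 B}{5 + B}$ ($f{\left(B \right)} = \frac{B + B}{B + \left(1 - -4\right)} = \frac{2 B}{B + \left(1 + 4\right)} = \frac{2 B}{B + 5} = \frac{2 B}{5 + B}$)
$\frac{c{\left(59,X{\left(-3,7 \right)} \right)} - 2172}{q + f{\left(-20 \right)}} = \frac{\left(-29 + 3\right) - 2172}{2317 + 2 \left(-20\right) \frac{1}{5 - 20}} = \frac{-26 - 2172}{2317 + 2 \left(-20\right) \frac{1}{-15}} = - \frac{2198}{2317 + 2 \left(-20\right) \left(- \frac{1}{15}\right)} = - \frac{2198}{2317 + \frac{8}{3}} = - \frac{2198}{\frac{6959}{3}} = \left(-2198\right) \frac{3}{6959} = - \frac{6594}{6959}$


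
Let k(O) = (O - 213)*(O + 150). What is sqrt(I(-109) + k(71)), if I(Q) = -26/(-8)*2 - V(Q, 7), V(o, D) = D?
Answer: I*sqrt(125530)/2 ≈ 177.15*I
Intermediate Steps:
k(O) = (-213 + O)*(150 + O)
I(Q) = -1/2 (I(Q) = -26/(-8)*2 - 1*7 = -26*(-1/8)*2 - 7 = (13/4)*2 - 7 = 13/2 - 7 = -1/2)
sqrt(I(-109) + k(71)) = sqrt(-1/2 + (-31950 + 71**2 - 63*71)) = sqrt(-1/2 + (-31950 + 5041 - 4473)) = sqrt(-1/2 - 31382) = sqrt(-62765/2) = I*sqrt(125530)/2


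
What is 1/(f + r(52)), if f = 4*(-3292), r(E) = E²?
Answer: -1/10464 ≈ -9.5566e-5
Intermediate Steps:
f = -13168
1/(f + r(52)) = 1/(-13168 + 52²) = 1/(-13168 + 2704) = 1/(-10464) = -1/10464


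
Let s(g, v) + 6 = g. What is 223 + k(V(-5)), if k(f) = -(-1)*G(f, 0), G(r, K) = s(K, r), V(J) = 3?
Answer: 217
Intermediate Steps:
s(g, v) = -6 + g
G(r, K) = -6 + K
k(f) = -6 (k(f) = -(-1)*(-6 + 0) = -(-1)*(-6) = -1*6 = -6)
223 + k(V(-5)) = 223 - 6 = 217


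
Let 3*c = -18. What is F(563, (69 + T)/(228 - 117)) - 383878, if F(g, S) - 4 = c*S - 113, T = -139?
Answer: -14207379/37 ≈ -3.8398e+5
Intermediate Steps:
c = -6 (c = (1/3)*(-18) = -6)
F(g, S) = -109 - 6*S (F(g, S) = 4 + (-6*S - 113) = 4 + (-113 - 6*S) = -109 - 6*S)
F(563, (69 + T)/(228 - 117)) - 383878 = (-109 - 6*(69 - 139)/(228 - 117)) - 383878 = (-109 - (-420)/111) - 383878 = (-109 - 6*(-70/111)) - 383878 = (-109 + 140/37) - 383878 = -3893/37 - 383878 = -14207379/37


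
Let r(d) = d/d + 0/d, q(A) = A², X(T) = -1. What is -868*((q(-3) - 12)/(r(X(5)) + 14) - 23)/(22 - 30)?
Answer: -12586/5 ≈ -2517.2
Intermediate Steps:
r(d) = 1 (r(d) = 1 + 0 = 1)
-868*((q(-3) - 12)/(r(X(5)) + 14) - 23)/(22 - 30) = -868*(((-3)² - 12)/(1 + 14) - 23)/(22 - 30) = -868*((9 - 12)/15 - 23)/(-8) = -868*(-3*1/15 - 23)*(-1)/8 = -868*(-⅕ - 23)*(-1)/8 = -(-100688)*(-1)/(5*8) = -868*29/10 = -12586/5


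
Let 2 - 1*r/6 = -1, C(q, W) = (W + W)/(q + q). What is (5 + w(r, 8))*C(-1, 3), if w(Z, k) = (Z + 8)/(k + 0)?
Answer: -99/4 ≈ -24.750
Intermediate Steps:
C(q, W) = W/q (C(q, W) = (2*W)/((2*q)) = (2*W)*(1/(2*q)) = W/q)
r = 18 (r = 12 - 6*(-1) = 12 + 6 = 18)
w(Z, k) = (8 + Z)/k
(5 + w(r, 8))*C(-1, 3) = (5 + (8 + 18)/8)*(3/(-1)) = (5 + (⅛)*26)*(3*(-1)) = (5 + 13/4)*(-3) = (33/4)*(-3) = -99/4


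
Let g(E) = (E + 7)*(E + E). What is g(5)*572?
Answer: 68640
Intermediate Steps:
g(E) = 2*E*(7 + E) (g(E) = (7 + E)*(2*E) = 2*E*(7 + E))
g(5)*572 = (2*5*(7 + 5))*572 = (2*5*12)*572 = 120*572 = 68640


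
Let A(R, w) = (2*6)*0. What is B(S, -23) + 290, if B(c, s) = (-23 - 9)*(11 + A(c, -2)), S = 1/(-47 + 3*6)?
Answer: -62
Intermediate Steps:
S = -1/29 (S = 1/(-47 + 18) = 1/(-29) = -1/29 ≈ -0.034483)
A(R, w) = 0 (A(R, w) = 12*0 = 0)
B(c, s) = -352 (B(c, s) = (-23 - 9)*(11 + 0) = -32*11 = -352)
B(S, -23) + 290 = -352 + 290 = -62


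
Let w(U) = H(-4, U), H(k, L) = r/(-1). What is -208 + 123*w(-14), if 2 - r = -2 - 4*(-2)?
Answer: 284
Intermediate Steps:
r = -4 (r = 2 - (-2 - 4*(-2)) = 2 - (-2 + 8) = 2 - 1*6 = 2 - 6 = -4)
H(k, L) = 4 (H(k, L) = -4/(-1) = -4*(-1) = 4)
w(U) = 4
-208 + 123*w(-14) = -208 + 123*4 = -208 + 492 = 284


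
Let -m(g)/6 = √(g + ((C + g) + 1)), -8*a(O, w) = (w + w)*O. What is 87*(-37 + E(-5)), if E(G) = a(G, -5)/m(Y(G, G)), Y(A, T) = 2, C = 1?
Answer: -3219 + 725*√6/48 ≈ -3182.0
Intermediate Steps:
a(O, w) = -O*w/4 (a(O, w) = -(w + w)*O/8 = -2*w*O/8 = -O*w/4)
m(g) = -6*√(2 + 2*g) (m(g) = -6*√(g + ((1 + g) + 1)) = -6*√(g + (2 + g)) = -6*√(2 + 2*g))
E(G) = -5*G*√6/144 (E(G) = (-¼*G*(-5))/((-6*√(2 + 2*2))) = (5*G/4)/((-6*√(2 + 4))) = (5*G/4)/((-6*√6)) = (5*G/4)*(-√6/36) = -5*G*√6/144)
87*(-37 + E(-5)) = 87*(-37 - 5/144*(-5)*√6) = 87*(-37 + 25*√6/144) = -3219 + 725*√6/48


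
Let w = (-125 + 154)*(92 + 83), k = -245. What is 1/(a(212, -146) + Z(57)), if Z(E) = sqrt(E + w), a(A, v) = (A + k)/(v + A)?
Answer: 2/20527 + 8*sqrt(1283)/20527 ≈ 0.014057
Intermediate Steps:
w = 5075 (w = 29*175 = 5075)
a(A, v) = (-245 + A)/(A + v) (a(A, v) = (A - 245)/(v + A) = (-245 + A)/(A + v))
Z(E) = sqrt(5075 + E) (Z(E) = sqrt(E + 5075) = sqrt(5075 + E))
1/(a(212, -146) + Z(57)) = 1/((-245 + 212)/(212 - 146) + sqrt(5075 + 57)) = 1/(-33/66 + sqrt(5132)) = 1/((1/66)*(-33) + 2*sqrt(1283)) = 1/(-1/2 + 2*sqrt(1283))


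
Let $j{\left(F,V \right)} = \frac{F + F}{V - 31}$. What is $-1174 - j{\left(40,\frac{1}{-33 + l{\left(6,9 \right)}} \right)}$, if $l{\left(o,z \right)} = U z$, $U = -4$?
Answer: $- \frac{125342}{107} \approx -1171.4$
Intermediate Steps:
$l{\left(o,z \right)} = - 4 z$
$j{\left(F,V \right)} = \frac{2 F}{-31 + V}$
$-1174 - j{\left(40,\frac{1}{-33 + l{\left(6,9 \right)}} \right)} = -1174 - 2 \cdot 40 \frac{1}{-31 + \frac{1}{-33 - 36}} = -1174 - 2 \cdot 40 \frac{1}{-31 + \frac{1}{-69}} = -1174 - 2 \cdot 40 \frac{1}{-31 - \frac{1}{69}} = -1174 - 2 \cdot 40 \frac{1}{- \frac{2140}{69}} = -1174 - 2 \cdot 40 \left(- \frac{69}{2140}\right) = -1174 - - \frac{276}{107} = -1174 + \frac{276}{107} = - \frac{125342}{107}$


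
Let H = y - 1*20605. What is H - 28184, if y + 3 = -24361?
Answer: -73153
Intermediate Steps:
y = -24364 (y = -3 - 24361 = -24364)
H = -44969 (H = -24364 - 1*20605 = -24364 - 20605 = -44969)
H - 28184 = -44969 - 28184 = -73153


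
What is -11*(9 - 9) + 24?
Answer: 24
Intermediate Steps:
-11*(9 - 9) + 24 = -11*0 + 24 = 0 + 24 = 24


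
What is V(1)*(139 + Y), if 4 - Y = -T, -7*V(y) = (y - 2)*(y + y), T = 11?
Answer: 44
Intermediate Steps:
V(y) = -2*y*(-2 + y)/7 (V(y) = -(y - 2)*(y + y)/7 = -(-2 + y)*2*y/7 = -2*y*(-2 + y)/7)
Y = 15 (Y = 4 - (-1)*11 = 4 - 1*(-11) = 4 + 11 = 15)
V(1)*(139 + Y) = ((2/7)*1*(2 - 1*1))*(139 + 15) = ((2/7)*1*(2 - 1))*154 = ((2/7)*1*1)*154 = (2/7)*154 = 44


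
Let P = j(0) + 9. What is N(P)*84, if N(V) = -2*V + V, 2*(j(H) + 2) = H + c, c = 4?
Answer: -756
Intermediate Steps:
j(H) = H/2 (j(H) = -2 + (H + 4)/2 = -2 + (4 + H)/2 = -2 + (2 + H/2) = H/2)
P = 9 (P = (½)*0 + 9 = 0 + 9 = 9)
N(V) = -V
N(P)*84 = -1*9*84 = -9*84 = -756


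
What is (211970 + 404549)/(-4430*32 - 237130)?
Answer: -616519/378890 ≈ -1.6272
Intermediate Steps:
(211970 + 404549)/(-4430*32 - 237130) = 616519/(-141760 - 237130) = 616519/(-378890) = 616519*(-1/378890) = -616519/378890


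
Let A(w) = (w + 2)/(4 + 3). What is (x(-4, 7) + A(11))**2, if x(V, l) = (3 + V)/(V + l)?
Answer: 1024/441 ≈ 2.3220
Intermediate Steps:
A(w) = 2/7 + w/7 (A(w) = (2 + w)/7 = (2 + w)*(1/7) = 2/7 + w/7)
x(V, l) = (3 + V)/(V + l)
(x(-4, 7) + A(11))**2 = ((3 - 4)/(-4 + 7) + (2/7 + (1/7)*11))**2 = (-1/3 + (2/7 + 11/7))**2 = ((1/3)*(-1) + 13/7)**2 = (-1/3 + 13/7)**2 = (32/21)**2 = 1024/441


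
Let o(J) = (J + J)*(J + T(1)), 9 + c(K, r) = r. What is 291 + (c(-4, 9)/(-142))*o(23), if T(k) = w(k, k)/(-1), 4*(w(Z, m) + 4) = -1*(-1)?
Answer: 291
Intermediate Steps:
c(K, r) = -9 + r
w(Z, m) = -15/4 (w(Z, m) = -4 + (-1*(-1))/4 = -4 + (1/4)*1 = -4 + 1/4 = -15/4)
T(k) = 15/4 (T(k) = -15/4/(-1) = -15/4*(-1) = 15/4)
o(J) = 2*J*(15/4 + J) (o(J) = (J + J)*(J + 15/4) = (2*J)*(15/4 + J) = 2*J*(15/4 + J))
291 + (c(-4, 9)/(-142))*o(23) = 291 + ((-9 + 9)/(-142))*((1/2)*23*(15 + 4*23)) = 291 + (0*(-1/142))*((1/2)*23*(15 + 92)) = 291 + 0*((1/2)*23*107) = 291 + 0*(2461/2) = 291 + 0 = 291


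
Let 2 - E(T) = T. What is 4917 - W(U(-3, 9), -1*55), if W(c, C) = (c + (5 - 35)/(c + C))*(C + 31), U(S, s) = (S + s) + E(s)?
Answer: 34341/7 ≈ 4905.9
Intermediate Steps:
E(T) = 2 - T
U(S, s) = 2 + S (U(S, s) = (S + s) + (2 - s) = 2 + S)
W(c, C) = (31 + C)*(c - 30/(C + c)) (W(c, C) = (c - 30/(C + c))*(31 + C) = (31 + C)*(c - 30/(C + c)))
4917 - W(U(-3, 9), -1*55) = 4917 - (-930 - (-30)*55 + 31*(2 - 3)**2 + (-1*55)*(2 - 3)**2 + (2 - 3)*(-1*55)**2 + 31*(-1*55)*(2 - 3))/(-1*55 + (2 - 3)) = 4917 - (-930 - 30*(-55) + 31*(-1)**2 - 55*(-1)**2 - 1*(-55)**2 + 31*(-55)*(-1))/(-55 - 1) = 4917 - (-930 + 1650 + 31*1 - 55*1 - 1*3025 + 1705)/(-56) = 4917 - (-1)*(-930 + 1650 + 31 - 55 - 3025 + 1705)/56 = 4917 - (-1)*(-624)/56 = 4917 - 1*78/7 = 4917 - 78/7 = 34341/7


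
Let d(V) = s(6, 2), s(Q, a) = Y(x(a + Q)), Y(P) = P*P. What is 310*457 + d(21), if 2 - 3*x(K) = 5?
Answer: 141671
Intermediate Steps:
x(K) = -1 (x(K) = ⅔ - ⅓*5 = ⅔ - 5/3 = -1)
Y(P) = P²
s(Q, a) = 1 (s(Q, a) = (-1)² = 1)
d(V) = 1
310*457 + d(21) = 310*457 + 1 = 141670 + 1 = 141671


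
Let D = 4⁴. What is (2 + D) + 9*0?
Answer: 258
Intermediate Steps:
D = 256
(2 + D) + 9*0 = (2 + 256) + 9*0 = 258 + 0 = 258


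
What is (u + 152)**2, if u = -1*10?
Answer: 20164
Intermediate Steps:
u = -10
(u + 152)**2 = (-10 + 152)**2 = 142**2 = 20164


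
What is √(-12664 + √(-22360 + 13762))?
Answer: √(-12664 + I*√8598) ≈ 0.412 + 112.54*I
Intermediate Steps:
√(-12664 + √(-22360 + 13762)) = √(-12664 + √(-8598)) = √(-12664 + I*√8598)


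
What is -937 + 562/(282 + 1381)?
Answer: -1557669/1663 ≈ -936.66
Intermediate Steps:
-937 + 562/(282 + 1381) = -937 + 562/1663 = -1557669/1663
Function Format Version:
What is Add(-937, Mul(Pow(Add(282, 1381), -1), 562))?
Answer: Rational(-1557669, 1663) ≈ -936.66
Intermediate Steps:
Add(-937, Mul(Pow(Add(282, 1381), -1), 562)) = Add(-937, Mul(Pow(1663, -1), 562)) = Add(-937, Mul(Rational(1, 1663), 562)) = Add(-937, Rational(562, 1663)) = Rational(-1557669, 1663)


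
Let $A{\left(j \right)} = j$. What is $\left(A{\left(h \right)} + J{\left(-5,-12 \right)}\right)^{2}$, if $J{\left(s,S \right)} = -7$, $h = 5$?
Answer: $4$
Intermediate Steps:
$\left(A{\left(h \right)} + J{\left(-5,-12 \right)}\right)^{2} = \left(5 - 7\right)^{2} = \left(-2\right)^{2} = 4$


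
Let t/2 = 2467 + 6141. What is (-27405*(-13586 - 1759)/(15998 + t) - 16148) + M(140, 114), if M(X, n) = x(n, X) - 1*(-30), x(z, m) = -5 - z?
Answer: -118765993/33214 ≈ -3575.8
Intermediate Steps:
t = 17216 (t = 2*(2467 + 6141) = 2*8608 = 17216)
M(X, n) = 25 - n (M(X, n) = (-5 - n) - 1*(-30) = (-5 - n) + 30 = 25 - n)
(-27405*(-13586 - 1759)/(15998 + t) - 16148) + M(140, 114) = (-27405*(-13586 - 1759)/(15998 + 17216) - 16148) + (25 - 1*114) = (-27405/(33214/(-15345)) - 16148) + (25 - 114) = (-27405/(33214*(-1/15345)) - 16148) - 89 = (-27405/(-33214/15345) - 16148) - 89 = (-27405*(-15345/33214) - 16148) - 89 = (420529725/33214 - 16148) - 89 = -115809947/33214 - 89 = -118765993/33214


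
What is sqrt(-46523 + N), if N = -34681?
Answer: 2*I*sqrt(20301) ≈ 284.96*I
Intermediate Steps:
sqrt(-46523 + N) = sqrt(-46523 - 34681) = sqrt(-81204) = 2*I*sqrt(20301)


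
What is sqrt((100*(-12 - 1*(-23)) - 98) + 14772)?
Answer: sqrt(15774) ≈ 125.59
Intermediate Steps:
sqrt((100*(-12 - 1*(-23)) - 98) + 14772) = sqrt((100*(-12 + 23) - 98) + 14772) = sqrt((100*11 - 98) + 14772) = sqrt((1100 - 98) + 14772) = sqrt(1002 + 14772) = sqrt(15774)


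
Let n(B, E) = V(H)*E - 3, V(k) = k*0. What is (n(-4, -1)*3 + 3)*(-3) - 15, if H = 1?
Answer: 3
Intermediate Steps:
V(k) = 0
n(B, E) = -3 (n(B, E) = 0*E - 3 = 0 - 3 = -3)
(n(-4, -1)*3 + 3)*(-3) - 15 = (-3*3 + 3)*(-3) - 15 = (-9 + 3)*(-3) - 15 = -6*(-3) - 15 = 18 - 15 = 3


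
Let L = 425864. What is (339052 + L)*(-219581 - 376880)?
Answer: -456242562276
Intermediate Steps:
(339052 + L)*(-219581 - 376880) = (339052 + 425864)*(-219581 - 376880) = 764916*(-596461) = -456242562276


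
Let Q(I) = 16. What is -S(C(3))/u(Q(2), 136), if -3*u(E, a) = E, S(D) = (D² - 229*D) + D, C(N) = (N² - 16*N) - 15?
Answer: 11421/4 ≈ 2855.3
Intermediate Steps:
C(N) = -15 + N² - 16*N
S(D) = D² - 228*D
u(E, a) = -E/3
-S(C(3))/u(Q(2), 136) = -(-15 + 3² - 16*3)*(-228 + (-15 + 3² - 16*3))/((-⅓*16)) = -(-15 + 9 - 48)*(-228 + (-15 + 9 - 48))/(-16/3) = -(-54*(-228 - 54))*(-3)/16 = -(-54*(-282))*(-3)/16 = -15228*(-3)/16 = -1*(-11421/4) = 11421/4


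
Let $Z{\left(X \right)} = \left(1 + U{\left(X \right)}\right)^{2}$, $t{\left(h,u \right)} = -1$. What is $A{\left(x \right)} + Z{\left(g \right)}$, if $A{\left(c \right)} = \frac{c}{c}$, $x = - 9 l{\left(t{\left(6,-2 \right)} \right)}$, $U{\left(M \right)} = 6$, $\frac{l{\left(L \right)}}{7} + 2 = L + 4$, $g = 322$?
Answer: $50$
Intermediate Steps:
$l{\left(L \right)} = 14 + 7 L$ ($l{\left(L \right)} = -14 + 7 \left(L + 4\right) = -14 + 7 \left(4 + L\right) = -14 + \left(28 + 7 L\right) = 14 + 7 L$)
$Z{\left(X \right)} = 49$ ($Z{\left(X \right)} = \left(1 + 6\right)^{2} = 7^{2} = 49$)
$x = -63$ ($x = - 9 \left(14 + 7 \left(-1\right)\right) = - 9 \left(14 - 7\right) = \left(-9\right) 7 = -63$)
$A{\left(c \right)} = 1$
$A{\left(x \right)} + Z{\left(g \right)} = 1 + 49 = 50$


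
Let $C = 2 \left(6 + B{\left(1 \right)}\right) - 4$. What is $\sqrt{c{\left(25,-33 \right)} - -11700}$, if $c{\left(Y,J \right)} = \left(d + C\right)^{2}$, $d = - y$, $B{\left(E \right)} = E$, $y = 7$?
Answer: $3 \sqrt{1301} \approx 108.21$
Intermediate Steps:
$d = -7$ ($d = \left(-1\right) 7 = -7$)
$C = 10$ ($C = 2 \left(6 + 1\right) - 4 = 2 \cdot 7 - 4 = 14 - 4 = 10$)
$c{\left(Y,J \right)} = 9$ ($c{\left(Y,J \right)} = \left(-7 + 10\right)^{2} = 3^{2} = 9$)
$\sqrt{c{\left(25,-33 \right)} - -11700} = \sqrt{9 - -11700} = \sqrt{9 + 11700} = \sqrt{11709} = 3 \sqrt{1301}$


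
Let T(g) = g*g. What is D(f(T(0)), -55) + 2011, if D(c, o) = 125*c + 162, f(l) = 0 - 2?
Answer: 1923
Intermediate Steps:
T(g) = g²
f(l) = -2
D(c, o) = 162 + 125*c
D(f(T(0)), -55) + 2011 = (162 + 125*(-2)) + 2011 = (162 - 250) + 2011 = -88 + 2011 = 1923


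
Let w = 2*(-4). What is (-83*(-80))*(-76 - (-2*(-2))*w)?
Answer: -292160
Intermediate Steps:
w = -8
(-83*(-80))*(-76 - (-2*(-2))*w) = (-83*(-80))*(-76 - (-2*(-2))*(-8)) = 6640*(-76 - 4*(-8)) = 6640*(-76 - 1*(-32)) = 6640*(-76 + 32) = 6640*(-44) = -292160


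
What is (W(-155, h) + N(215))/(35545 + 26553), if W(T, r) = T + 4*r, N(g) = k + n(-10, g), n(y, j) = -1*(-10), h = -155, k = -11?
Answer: -388/31049 ≈ -0.012496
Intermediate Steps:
n(y, j) = 10
N(g) = -1 (N(g) = -11 + 10 = -1)
(W(-155, h) + N(215))/(35545 + 26553) = ((-155 + 4*(-155)) - 1)/(35545 + 26553) = ((-155 - 620) - 1)/62098 = (-775 - 1)*(1/62098) = -776*1/62098 = -388/31049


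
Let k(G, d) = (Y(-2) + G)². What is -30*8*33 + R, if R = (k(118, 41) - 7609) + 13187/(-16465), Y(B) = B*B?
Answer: -10633112/16465 ≈ -645.80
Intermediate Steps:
Y(B) = B²
k(G, d) = (4 + G)² (k(G, d) = ((-2)² + G)² = (4 + G)²)
R = 119769688/16465 (R = ((4 + 118)² - 7609) + 13187/(-16465) = (122² - 7609) + 13187*(-1/16465) = (14884 - 7609) - 13187/16465 = 7275 - 13187/16465 = 119769688/16465 ≈ 7274.2)
-30*8*33 + R = -30*8*33 + 119769688/16465 = -240*33 + 119769688/16465 = -7920 + 119769688/16465 = -10633112/16465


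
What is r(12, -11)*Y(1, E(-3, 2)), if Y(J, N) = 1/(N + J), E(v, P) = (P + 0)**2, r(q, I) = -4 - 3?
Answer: -7/5 ≈ -1.4000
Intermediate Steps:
r(q, I) = -7
E(v, P) = P**2
Y(J, N) = 1/(J + N)
r(12, -11)*Y(1, E(-3, 2)) = -7/(1 + 2**2) = -7/(1 + 4) = -7/5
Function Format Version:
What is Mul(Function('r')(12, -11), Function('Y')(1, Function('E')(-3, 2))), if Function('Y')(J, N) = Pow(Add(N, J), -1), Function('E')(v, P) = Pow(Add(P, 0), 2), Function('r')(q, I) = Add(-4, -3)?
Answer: Rational(-7, 5) ≈ -1.4000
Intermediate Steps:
Function('r')(q, I) = -7
Function('E')(v, P) = Pow(P, 2)
Function('Y')(J, N) = Pow(Add(J, N), -1)
Mul(Function('r')(12, -11), Function('Y')(1, Function('E')(-3, 2))) = Mul(-7, Pow(Add(1, Pow(2, 2)), -1)) = Mul(-7, Pow(Add(1, 4), -1)) = Mul(-7, Pow(5, -1)) = Mul(-7, Rational(1, 5)) = Rational(-7, 5)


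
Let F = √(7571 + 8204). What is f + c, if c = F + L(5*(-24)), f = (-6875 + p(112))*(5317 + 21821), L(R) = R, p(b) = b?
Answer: -183534414 + 5*√631 ≈ -1.8353e+8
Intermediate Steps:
F = 5*√631 (F = √15775 = 5*√631 ≈ 125.60)
f = -183534294 (f = (-6875 + 112)*(5317 + 21821) = -6763*27138 = -183534294)
c = -120 + 5*√631 (c = 5*√631 + 5*(-24) = 5*√631 - 120 = -120 + 5*√631 ≈ 5.5986)
f + c = -183534294 + (-120 + 5*√631) = -183534414 + 5*√631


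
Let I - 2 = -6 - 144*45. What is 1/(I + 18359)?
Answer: 1/11875 ≈ 8.4211e-5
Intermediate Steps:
I = -6484 (I = 2 + (-6 - 144*45) = 2 + (-6 - 6480) = 2 - 6486 = -6484)
1/(I + 18359) = 1/(-6484 + 18359) = 1/11875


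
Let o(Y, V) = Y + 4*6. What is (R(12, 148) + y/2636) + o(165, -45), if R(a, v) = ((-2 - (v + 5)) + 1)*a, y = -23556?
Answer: -1099170/659 ≈ -1667.9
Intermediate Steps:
R(a, v) = a*(-6 - v) (R(a, v) = ((-2 - (5 + v)) + 1)*a = ((-2 + (-5 - v)) + 1)*a = ((-7 - v) + 1)*a = (-6 - v)*a = a*(-6 - v))
o(Y, V) = 24 + Y (o(Y, V) = Y + 24 = 24 + Y)
(R(12, 148) + y/2636) + o(165, -45) = (-1*12*(6 + 148) - 23556/2636) + (24 + 165) = (-1*12*154 - 23556*1/2636) + 189 = (-1848 - 5889/659) + 189 = -1223721/659 + 189 = -1099170/659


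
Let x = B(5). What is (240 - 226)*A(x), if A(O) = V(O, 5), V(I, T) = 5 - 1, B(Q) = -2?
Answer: 56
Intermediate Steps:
x = -2
V(I, T) = 4
A(O) = 4
(240 - 226)*A(x) = (240 - 226)*4 = 14*4 = 56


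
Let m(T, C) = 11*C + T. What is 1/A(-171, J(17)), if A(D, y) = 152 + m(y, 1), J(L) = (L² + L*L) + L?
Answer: 1/758 ≈ 0.0013193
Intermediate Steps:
J(L) = L + 2*L² (J(L) = (L² + L²) + L = 2*L² + L = L + 2*L²)
m(T, C) = T + 11*C
A(D, y) = 163 + y (A(D, y) = 152 + (y + 11*1) = 152 + (y + 11) = 152 + (11 + y) = 163 + y)
1/A(-171, J(17)) = 1/(163 + 17*(1 + 2*17)) = 1/(163 + 17*(1 + 34)) = 1/(163 + 17*35) = 1/(163 + 595) = 1/758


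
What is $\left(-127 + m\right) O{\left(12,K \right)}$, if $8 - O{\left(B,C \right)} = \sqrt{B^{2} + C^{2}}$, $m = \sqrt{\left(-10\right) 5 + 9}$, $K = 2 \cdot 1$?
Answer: $- 2 \left(4 - \sqrt{37}\right) \left(127 - i \sqrt{41}\right) \approx 529.02 - 26.672 i$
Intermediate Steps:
$K = 2$
$m = i \sqrt{41}$ ($m = \sqrt{-50 + 9} = \sqrt{-41} = i \sqrt{41} \approx 6.4031 i$)
$O{\left(B,C \right)} = 8 - \sqrt{B^{2} + C^{2}}$
$\left(-127 + m\right) O{\left(12,K \right)} = \left(-127 + i \sqrt{41}\right) \left(8 - \sqrt{12^{2} + 2^{2}}\right) = \left(-127 + i \sqrt{41}\right) \left(8 - \sqrt{144 + 4}\right) = \left(-127 + i \sqrt{41}\right) \left(8 - \sqrt{148}\right) = \left(-127 + i \sqrt{41}\right) \left(8 - 2 \sqrt{37}\right)$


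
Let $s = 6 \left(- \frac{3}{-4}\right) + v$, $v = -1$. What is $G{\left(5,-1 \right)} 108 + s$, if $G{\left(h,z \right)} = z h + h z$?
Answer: $- \frac{2153}{2} \approx -1076.5$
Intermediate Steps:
$s = \frac{7}{2}$ ($s = 6 \left(- \frac{3}{-4}\right) - 1 = 6 \left(\left(-3\right) \left(- \frac{1}{4}\right)\right) - 1 = 6 \cdot \frac{3}{4} - 1 = \frac{9}{2} - 1 = \frac{7}{2} \approx 3.5$)
$G{\left(h,z \right)} = 2 h z$ ($G{\left(h,z \right)} = h z + h z = 2 h z$)
$G{\left(5,-1 \right)} 108 + s = 2 \cdot 5 \left(-1\right) 108 + \frac{7}{2} = \left(-10\right) 108 + \frac{7}{2} = -1080 + \frac{7}{2} = - \frac{2153}{2}$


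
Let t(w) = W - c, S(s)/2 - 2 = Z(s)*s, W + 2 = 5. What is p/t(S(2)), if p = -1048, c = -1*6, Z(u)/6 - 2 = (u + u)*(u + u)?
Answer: -1048/9 ≈ -116.44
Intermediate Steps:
Z(u) = 12 + 24*u² (Z(u) = 12 + 6*((u + u)*(u + u)) = 12 + 6*((2*u)*(2*u)) = 12 + 6*(4*u²) = 12 + 24*u²)
W = 3 (W = -2 + 5 = 3)
c = -6
S(s) = 4 + 2*s*(12 + 24*s²) (S(s) = 4 + 2*((12 + 24*s²)*s) = 4 + 2*(s*(12 + 24*s²)) = 4 + 2*s*(12 + 24*s²))
t(w) = 9 (t(w) = 3 - 1*(-6) = 3 + 6 = 9)
p/t(S(2)) = -1048/9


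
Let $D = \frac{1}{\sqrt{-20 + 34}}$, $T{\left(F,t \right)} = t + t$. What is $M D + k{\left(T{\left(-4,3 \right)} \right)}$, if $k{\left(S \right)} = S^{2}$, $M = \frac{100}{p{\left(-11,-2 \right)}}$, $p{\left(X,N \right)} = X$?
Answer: $36 - \frac{50 \sqrt{14}}{77} \approx 33.57$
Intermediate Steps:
$T{\left(F,t \right)} = 2 t$
$M = - \frac{100}{11}$ ($M = \frac{100}{-11} = 100 \left(- \frac{1}{11}\right) = - \frac{100}{11} \approx -9.0909$)
$D = \frac{\sqrt{14}}{14}$ ($D = \frac{1}{\sqrt{14}} = \frac{\sqrt{14}}{14} \approx 0.26726$)
$M D + k{\left(T{\left(-4,3 \right)} \right)} = - \frac{100 \frac{\sqrt{14}}{14}}{11} + \left(2 \cdot 3\right)^{2} = - \frac{50 \sqrt{14}}{77} + 6^{2} = - \frac{50 \sqrt{14}}{77} + 36 = 36 - \frac{50 \sqrt{14}}{77}$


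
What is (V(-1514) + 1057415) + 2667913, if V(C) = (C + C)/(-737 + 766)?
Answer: 108031484/29 ≈ 3.7252e+6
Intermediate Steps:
V(C) = 2*C/29 (V(C) = (2*C)/29 = (2*C)*(1/29) = 2*C/29)
(V(-1514) + 1057415) + 2667913 = ((2/29)*(-1514) + 1057415) + 2667913 = (-3028/29 + 1057415) + 2667913 = 30662007/29 + 2667913 = 108031484/29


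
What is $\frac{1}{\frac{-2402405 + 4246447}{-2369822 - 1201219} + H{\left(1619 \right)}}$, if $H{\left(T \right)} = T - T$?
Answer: $- \frac{3571041}{1844042} \approx -1.9365$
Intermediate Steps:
$H{\left(T \right)} = 0$
$\frac{1}{\frac{-2402405 + 4246447}{-2369822 - 1201219} + H{\left(1619 \right)}} = \frac{1}{\frac{-2402405 + 4246447}{-2369822 - 1201219} + 0} = \frac{1}{\frac{1844042}{-3571041} + 0} = \frac{1}{1844042 \left(- \frac{1}{3571041}\right) + 0} = \frac{1}{- \frac{1844042}{3571041} + 0} = \frac{1}{- \frac{1844042}{3571041}} = - \frac{3571041}{1844042}$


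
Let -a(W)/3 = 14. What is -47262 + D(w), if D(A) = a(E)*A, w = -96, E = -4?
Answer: -43230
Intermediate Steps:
a(W) = -42 (a(W) = -3*14 = -42)
D(A) = -42*A
-47262 + D(w) = -47262 - 42*(-96) = -47262 + 4032 = -43230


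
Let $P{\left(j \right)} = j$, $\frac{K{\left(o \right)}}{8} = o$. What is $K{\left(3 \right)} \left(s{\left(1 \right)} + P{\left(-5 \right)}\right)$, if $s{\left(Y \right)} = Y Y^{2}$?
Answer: $-96$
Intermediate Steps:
$s{\left(Y \right)} = Y^{3}$
$K{\left(o \right)} = 8 o$
$K{\left(3 \right)} \left(s{\left(1 \right)} + P{\left(-5 \right)}\right) = 8 \cdot 3 \left(1^{3} - 5\right) = 24 \left(1 - 5\right) = 24 \left(-4\right) = -96$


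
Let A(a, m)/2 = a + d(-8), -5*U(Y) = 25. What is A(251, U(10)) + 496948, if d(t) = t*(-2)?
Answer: 497482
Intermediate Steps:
d(t) = -2*t
U(Y) = -5 (U(Y) = -1/5*25 = -5)
A(a, m) = 32 + 2*a (A(a, m) = 2*(a - 2*(-8)) = 2*(a + 16) = 2*(16 + a) = 32 + 2*a)
A(251, U(10)) + 496948 = (32 + 2*251) + 496948 = (32 + 502) + 496948 = 534 + 496948 = 497482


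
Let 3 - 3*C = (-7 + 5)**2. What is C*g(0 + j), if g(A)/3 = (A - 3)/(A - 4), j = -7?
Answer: -10/11 ≈ -0.90909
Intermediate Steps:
C = -1/3 (C = 1 - (-7 + 5)**2/3 = 1 - 1/3*(-2)**2 = 1 - 1/3*4 = 1 - 4/3 = -1/3 ≈ -0.33333)
g(A) = 3*(-3 + A)/(-4 + A) (g(A) = 3*((A - 3)/(A - 4)) = 3*((-3 + A)/(-4 + A)) = 3*(-3 + A)/(-4 + A))
C*g(0 + j) = -(-3 + (0 - 7))/(-4 + (0 - 7)) = -(-3 - 7)/(-4 - 7) = -(-10)/(-11) = -(-1)*(-10)/11 = -1/3*30/11 = -10/11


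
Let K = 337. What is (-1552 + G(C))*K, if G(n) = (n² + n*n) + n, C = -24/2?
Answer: -430012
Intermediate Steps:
C = -12 (C = -24*½ = -12)
G(n) = n + 2*n² (G(n) = (n² + n²) + n = 2*n² + n = n + 2*n²)
(-1552 + G(C))*K = (-1552 - 12*(1 + 2*(-12)))*337 = (-1552 - 12*(1 - 24))*337 = (-1552 - 12*(-23))*337 = (-1552 + 276)*337 = -1276*337 = -430012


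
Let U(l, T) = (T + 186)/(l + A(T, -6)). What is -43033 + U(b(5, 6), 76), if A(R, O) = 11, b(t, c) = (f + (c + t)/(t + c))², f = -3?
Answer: -645233/15 ≈ -43016.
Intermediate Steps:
b(t, c) = 4 (b(t, c) = (-3 + (c + t)/(t + c))² = (-3 + (c + t)/(c + t))² = (-3 + 1)² = (-2)² = 4)
U(l, T) = (186 + T)/(11 + l) (U(l, T) = (T + 186)/(l + 11) = (186 + T)/(11 + l))
-43033 + U(b(5, 6), 76) = -43033 + (186 + 76)/(11 + 4) = -43033 + 262/15 = -645233/15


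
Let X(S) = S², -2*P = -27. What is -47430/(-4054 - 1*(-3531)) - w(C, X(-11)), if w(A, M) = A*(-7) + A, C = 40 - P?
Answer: 130587/523 ≈ 249.69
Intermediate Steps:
P = 27/2 (P = -½*(-27) = 27/2 ≈ 13.500)
C = 53/2 (C = 40 - 1*27/2 = 40 - 27/2 = 53/2 ≈ 26.500)
w(A, M) = -6*A (w(A, M) = -7*A + A = -6*A)
-47430/(-4054 - 1*(-3531)) - w(C, X(-11)) = -47430/(-4054 - 1*(-3531)) - (-6)*53/2 = -47430/(-4054 + 3531) - 1*(-159) = -47430/(-523) + 159 = -47430*(-1/523) + 159 = 47430/523 + 159 = 130587/523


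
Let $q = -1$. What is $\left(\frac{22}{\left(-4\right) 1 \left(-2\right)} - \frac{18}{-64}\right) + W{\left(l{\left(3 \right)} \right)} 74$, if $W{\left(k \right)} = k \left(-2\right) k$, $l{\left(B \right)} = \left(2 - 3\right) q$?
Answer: $- \frac{4639}{32} \approx -144.97$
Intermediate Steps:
$l{\left(B \right)} = 1$ ($l{\left(B \right)} = \left(2 - 3\right) \left(-1\right) = \left(-1\right) \left(-1\right) = 1$)
$W{\left(k \right)} = - 2 k^{2}$ ($W{\left(k \right)} = - 2 k k = - 2 k^{2}$)
$\left(\frac{22}{\left(-4\right) 1 \left(-2\right)} - \frac{18}{-64}\right) + W{\left(l{\left(3 \right)} \right)} 74 = \left(\frac{22}{\left(-4\right) 1 \left(-2\right)} - \frac{18}{-64}\right) + - 2 \cdot 1^{2} \cdot 74 = \left(\frac{22}{\left(-4\right) \left(-2\right)} - - \frac{9}{32}\right) + \left(-2\right) 1 \cdot 74 = \left(\frac{22}{8} + \frac{9}{32}\right) - 148 = \left(22 \cdot \frac{1}{8} + \frac{9}{32}\right) - 148 = \left(\frac{11}{4} + \frac{9}{32}\right) - 148 = \frac{97}{32} - 148 = - \frac{4639}{32}$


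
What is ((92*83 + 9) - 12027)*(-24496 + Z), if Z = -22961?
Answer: 207956574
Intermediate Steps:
((92*83 + 9) - 12027)*(-24496 + Z) = ((92*83 + 9) - 12027)*(-24496 - 22961) = ((7636 + 9) - 12027)*(-47457) = (7645 - 12027)*(-47457) = -4382*(-47457) = 207956574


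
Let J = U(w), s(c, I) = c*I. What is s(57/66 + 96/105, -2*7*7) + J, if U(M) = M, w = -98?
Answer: -14973/55 ≈ -272.24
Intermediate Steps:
s(c, I) = I*c
J = -98
s(57/66 + 96/105, -2*7*7) + J = (-2*7*7)*(57/66 + 96/105) - 98 = (-14*7)*(57*(1/66) + 96*(1/105)) - 98 = -98*(19/22 + 32/35) - 98 = -98*1369/770 - 98 = -9583/55 - 98 = -14973/55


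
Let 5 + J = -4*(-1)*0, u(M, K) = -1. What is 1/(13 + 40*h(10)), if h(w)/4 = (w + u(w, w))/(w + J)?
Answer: 1/301 ≈ 0.0033223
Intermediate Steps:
J = -5 (J = -5 - 4*(-1)*0 = -5 + 4*0 = -5 + 0 = -5)
h(w) = 4*(-1 + w)/(-5 + w) (h(w) = 4*((w - 1)/(w - 5)) = 4*((-1 + w)/(-5 + w)) = 4*(-1 + w)/(-5 + w))
1/(13 + 40*h(10)) = 1/(13 + 40*(4*(-1 + 10)/(-5 + 10))) = 1/(13 + 40*(4*9/5)) = 1/(13 + 40*(4*(1/5)*9)) = 1/(13 + 40*(36/5)) = 1/(13 + 288) = 1/301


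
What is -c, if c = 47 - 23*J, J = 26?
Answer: 551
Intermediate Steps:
c = -551 (c = 47 - 23*26 = 47 - 598 = -551)
-c = -1*(-551) = 551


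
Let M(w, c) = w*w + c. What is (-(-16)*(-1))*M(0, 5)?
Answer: -80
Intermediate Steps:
M(w, c) = c + w² (M(w, c) = w² + c = c + w²)
(-(-16)*(-1))*M(0, 5) = (-(-16)*(-1))*(5 + 0²) = (-16*1)*(5 + 0) = -16*5 = -80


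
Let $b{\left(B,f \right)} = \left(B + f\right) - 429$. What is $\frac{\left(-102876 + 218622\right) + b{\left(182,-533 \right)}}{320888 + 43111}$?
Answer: $\frac{38322}{121333} \approx 0.31584$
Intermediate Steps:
$b{\left(B,f \right)} = -429 + B + f$
$\frac{\left(-102876 + 218622\right) + b{\left(182,-533 \right)}}{320888 + 43111} = \frac{\left(-102876 + 218622\right) - 780}{320888 + 43111} = \frac{115746 - 780}{363999} = 114966 \cdot \frac{1}{363999} = \frac{38322}{121333}$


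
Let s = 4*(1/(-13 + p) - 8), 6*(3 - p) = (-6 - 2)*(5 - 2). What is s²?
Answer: 9604/9 ≈ 1067.1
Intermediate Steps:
p = 7 (p = 3 - (-6 - 2)*(5 - 2)/6 = 3 - (-4)*3/3 = 3 - ⅙*(-24) = 3 + 4 = 7)
s = -98/3 (s = 4*(1/(-13 + 7) - 8) = 4*(1/(-6) - 8) = 4*(-⅙ - 8) = 4*(-49/6) = -98/3 ≈ -32.667)
s² = (-98/3)² = 9604/9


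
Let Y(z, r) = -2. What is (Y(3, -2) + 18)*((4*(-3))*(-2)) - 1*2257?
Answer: -1873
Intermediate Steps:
(Y(3, -2) + 18)*((4*(-3))*(-2)) - 1*2257 = (-2 + 18)*((4*(-3))*(-2)) - 1*2257 = 16*(-12*(-2)) - 2257 = 16*24 - 2257 = 384 - 2257 = -1873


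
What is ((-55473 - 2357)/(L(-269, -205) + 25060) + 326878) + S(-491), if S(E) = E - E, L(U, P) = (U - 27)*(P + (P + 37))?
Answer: 22140725537/67734 ≈ 3.2688e+5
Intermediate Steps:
L(U, P) = (-27 + U)*(37 + 2*P) (L(U, P) = (-27 + U)*(P + (37 + P)) = (-27 + U)*(37 + 2*P))
S(E) = 0
((-55473 - 2357)/(L(-269, -205) + 25060) + 326878) + S(-491) = ((-55473 - 2357)/((-999 - 54*(-205) + 37*(-269) + 2*(-205)*(-269)) + 25060) + 326878) + 0 = (-57830/((-999 + 11070 - 9953 + 110290) + 25060) + 326878) + 0 = (-57830/(110408 + 25060) + 326878) + 0 = (-57830/135468 + 326878) + 0 = (-57830*1/135468 + 326878) + 0 = (-28915/67734 + 326878) + 0 = 22140725537/67734 + 0 = 22140725537/67734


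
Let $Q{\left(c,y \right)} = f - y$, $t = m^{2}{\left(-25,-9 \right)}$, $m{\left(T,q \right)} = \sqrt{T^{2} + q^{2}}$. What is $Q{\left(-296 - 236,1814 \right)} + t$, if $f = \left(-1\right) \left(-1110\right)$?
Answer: $2$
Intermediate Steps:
$f = 1110$
$t = 706$ ($t = \left(\sqrt{\left(-25\right)^{2} + \left(-9\right)^{2}}\right)^{2} = \left(\sqrt{625 + 81}\right)^{2} = \left(\sqrt{706}\right)^{2} = 706$)
$Q{\left(c,y \right)} = 1110 - y$
$Q{\left(-296 - 236,1814 \right)} + t = \left(1110 - 1814\right) + 706 = -704 + 706 = 2$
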